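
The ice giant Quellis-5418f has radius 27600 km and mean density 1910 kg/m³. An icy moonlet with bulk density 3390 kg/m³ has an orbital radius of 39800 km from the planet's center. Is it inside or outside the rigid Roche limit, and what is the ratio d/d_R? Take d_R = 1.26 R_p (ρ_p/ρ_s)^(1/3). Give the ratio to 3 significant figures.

d_R = 1.26 × (27600 km) × (1910/3390)^(1/3) = 28720 km
d/d_R = (39800) / (28720) = 1.39
Since d/d_R > 1, the body is outside the Roche limit.

outside; d/d_R ≈ 1.39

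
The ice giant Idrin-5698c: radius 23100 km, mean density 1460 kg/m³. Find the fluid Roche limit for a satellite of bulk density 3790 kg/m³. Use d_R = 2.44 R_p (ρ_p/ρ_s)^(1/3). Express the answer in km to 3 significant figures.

41000 km

d_R = 2.44 × 23100 km × (1460/3790)^(1/3)
    = 41000 km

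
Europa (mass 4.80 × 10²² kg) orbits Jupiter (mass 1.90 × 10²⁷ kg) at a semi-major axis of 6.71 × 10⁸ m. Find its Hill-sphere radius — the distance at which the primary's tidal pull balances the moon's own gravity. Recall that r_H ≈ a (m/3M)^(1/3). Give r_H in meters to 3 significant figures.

1.37 × 10⁷ m

r_H ≈ a (m/3M)^(1/3)
    = (6.71 × 10⁸) × (4.80 × 10²² / (3 × 1.90 × 10²⁷))^(1/3)
    = 1.37 × 10⁷ m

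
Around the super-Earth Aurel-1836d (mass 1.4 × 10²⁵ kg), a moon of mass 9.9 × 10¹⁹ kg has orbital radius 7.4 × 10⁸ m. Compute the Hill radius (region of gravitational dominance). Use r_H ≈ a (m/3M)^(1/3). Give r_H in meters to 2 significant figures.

r_H ≈ a (m/3M)^(1/3)
    = (7.4 × 10⁸) × (9.9 × 10¹⁹ / (3 × 1.4 × 10²⁵))^(1/3)
    = 9.8 × 10⁶ m

9.8 × 10⁶ m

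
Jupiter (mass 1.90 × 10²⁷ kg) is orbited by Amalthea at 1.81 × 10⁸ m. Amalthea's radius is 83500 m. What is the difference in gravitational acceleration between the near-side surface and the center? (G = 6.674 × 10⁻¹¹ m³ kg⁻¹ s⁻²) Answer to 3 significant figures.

3.57 × 10⁻³ m/s²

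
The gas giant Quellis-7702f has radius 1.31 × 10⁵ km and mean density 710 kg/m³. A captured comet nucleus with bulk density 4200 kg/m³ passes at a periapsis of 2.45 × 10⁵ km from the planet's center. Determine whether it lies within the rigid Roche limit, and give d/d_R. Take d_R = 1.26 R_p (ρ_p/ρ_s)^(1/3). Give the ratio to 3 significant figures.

d_R = 1.26 × (1.31 × 10⁵ km) × (710/4200)^(1/3) = 91270 km
d/d_R = (2.45 × 10⁵) / (91270) = 2.68
Since d/d_R > 1, the body is outside the Roche limit.

outside; d/d_R ≈ 2.68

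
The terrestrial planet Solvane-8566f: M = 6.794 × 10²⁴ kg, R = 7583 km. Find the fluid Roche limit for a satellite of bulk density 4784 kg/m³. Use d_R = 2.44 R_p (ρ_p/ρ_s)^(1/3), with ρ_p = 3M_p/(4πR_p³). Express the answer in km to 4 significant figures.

ρ_p = 3M_p/(4πR_p³) = 3 × (6.794 × 10²⁴) / (4π × (7.583 × 10⁶ m)³) = 3720 kg/m³
d_R = 2.44 × 7583 km × (3720/4784)^(1/3)
    = 17010 km

17010 km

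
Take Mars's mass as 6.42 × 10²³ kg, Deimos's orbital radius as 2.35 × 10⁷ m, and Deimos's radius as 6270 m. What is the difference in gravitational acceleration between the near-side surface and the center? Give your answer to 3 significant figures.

4.14 × 10⁻⁵ m/s²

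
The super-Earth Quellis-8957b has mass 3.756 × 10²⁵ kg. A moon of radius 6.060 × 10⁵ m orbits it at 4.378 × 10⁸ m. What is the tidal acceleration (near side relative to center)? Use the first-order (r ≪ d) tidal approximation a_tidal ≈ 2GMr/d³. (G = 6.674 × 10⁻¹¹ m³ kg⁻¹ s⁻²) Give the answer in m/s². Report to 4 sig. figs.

The tidal stretch is the gradient of GM/d² times the body's extent r, hence the 1/d³ dependence.
Δa = 2GMr/d³
   = 2 × (6.674 × 10⁻¹¹) × (3.756 × 10²⁵) × (6.060 × 10⁵) / (4.378 × 10⁸)³
   = 3.621 × 10⁻⁵ m/s²

3.621 × 10⁻⁵ m/s²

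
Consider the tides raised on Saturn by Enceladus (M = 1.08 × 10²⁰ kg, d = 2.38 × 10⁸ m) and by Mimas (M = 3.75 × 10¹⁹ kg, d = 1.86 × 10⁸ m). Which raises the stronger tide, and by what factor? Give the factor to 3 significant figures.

Tidal acceleration ∝ M/d³, so compare M/d³ for each.
Enceladus: (1.08 × 10²⁰) / (2.38 × 10⁸)³ = 8.011 × 10⁻⁶
Mimas: (3.75 × 10¹⁹) / (1.86 × 10⁸)³ = 5.828 × 10⁻⁶
Ratio (larger/smaller) = 1.37

Enceladus, by a factor of ≈ 1.37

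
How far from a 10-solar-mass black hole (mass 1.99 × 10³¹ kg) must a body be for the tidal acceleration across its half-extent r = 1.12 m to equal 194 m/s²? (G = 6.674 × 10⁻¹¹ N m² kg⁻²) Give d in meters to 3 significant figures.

2.48 × 10⁶ m

2GMr/d³ = a_tidal  ⇒  d = (2GMr / a_tidal)^(1/3)
d = (2 × 6.674×10⁻¹¹ × (1.99 × 10³¹) × (1.12) / (194))^(1/3)
  = 2.48 × 10⁶ m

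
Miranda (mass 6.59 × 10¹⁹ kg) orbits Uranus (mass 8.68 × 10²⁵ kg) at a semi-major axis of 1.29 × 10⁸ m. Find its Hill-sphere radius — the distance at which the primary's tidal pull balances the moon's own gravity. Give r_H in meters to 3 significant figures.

8.16 × 10⁵ m

r_H ≈ a (m/3M)^(1/3)
    = (1.29 × 10⁸) × (6.59 × 10¹⁹ / (3 × 8.68 × 10²⁵))^(1/3)
    = 8.16 × 10⁵ m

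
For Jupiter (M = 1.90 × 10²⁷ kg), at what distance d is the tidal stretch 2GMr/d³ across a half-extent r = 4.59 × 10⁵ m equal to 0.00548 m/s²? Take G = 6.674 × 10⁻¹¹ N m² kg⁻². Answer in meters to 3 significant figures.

2.77 × 10⁸ m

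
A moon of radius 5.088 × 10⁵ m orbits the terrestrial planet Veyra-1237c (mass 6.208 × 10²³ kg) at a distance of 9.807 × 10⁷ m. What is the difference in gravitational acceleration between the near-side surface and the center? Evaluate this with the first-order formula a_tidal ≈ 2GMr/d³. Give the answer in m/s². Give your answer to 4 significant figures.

4.470 × 10⁻⁵ m/s²

a_tidal = 2GMr/d³
        = 2 × (6.674 × 10⁻¹¹) × (6.208 × 10²³) × (5.088 × 10⁵) / (9.807 × 10⁷)³
        = 4.470 × 10⁻⁵ m/s²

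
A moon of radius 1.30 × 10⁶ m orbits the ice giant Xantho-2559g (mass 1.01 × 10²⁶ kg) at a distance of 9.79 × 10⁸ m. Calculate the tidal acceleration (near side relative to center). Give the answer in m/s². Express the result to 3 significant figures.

Δg = 2GMr/d³
   = 2 × (6.674 × 10⁻¹¹) × (1.01 × 10²⁶) × (1.30 × 10⁶) / (9.79 × 10⁸)³
   = 1.87 × 10⁻⁵ m/s²

1.87 × 10⁻⁵ m/s²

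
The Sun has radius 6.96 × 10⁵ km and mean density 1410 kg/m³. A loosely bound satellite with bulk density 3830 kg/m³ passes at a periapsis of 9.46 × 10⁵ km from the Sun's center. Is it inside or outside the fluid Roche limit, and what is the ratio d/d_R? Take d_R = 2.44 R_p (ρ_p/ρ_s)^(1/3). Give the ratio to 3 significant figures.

d_R = 2.44 × (6.96 × 10⁵ km) × (1410/3830)^(1/3) = 1.217 × 10⁶ km
d/d_R = (9.46 × 10⁵) / (1.217 × 10⁶) = 0.777
Since d/d_R < 1, the body is inside the Roche limit.

inside; d/d_R ≈ 0.777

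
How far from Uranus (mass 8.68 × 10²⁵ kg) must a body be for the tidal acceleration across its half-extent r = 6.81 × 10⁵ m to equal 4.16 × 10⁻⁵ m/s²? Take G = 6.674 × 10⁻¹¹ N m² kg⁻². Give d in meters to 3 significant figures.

2GMr/d³ = a_tidal  ⇒  d = (2GMr / a_tidal)^(1/3)
d = (2 × 6.674×10⁻¹¹ × (8.68 × 10²⁵) × (6.81 × 10⁵) / (4.16 × 10⁻⁵))^(1/3)
  = 5.75 × 10⁸ m

5.75 × 10⁸ m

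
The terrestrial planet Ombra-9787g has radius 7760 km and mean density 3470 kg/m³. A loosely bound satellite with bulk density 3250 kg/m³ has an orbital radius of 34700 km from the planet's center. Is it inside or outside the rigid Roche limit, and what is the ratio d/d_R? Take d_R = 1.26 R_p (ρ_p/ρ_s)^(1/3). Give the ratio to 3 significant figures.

outside; d/d_R ≈ 3.47

d_R = 1.26 × (7760 km) × (3470/3250)^(1/3) = 9993 km
d/d_R = (34700) / (9993) = 3.47
Since d/d_R > 1, the body is outside the Roche limit.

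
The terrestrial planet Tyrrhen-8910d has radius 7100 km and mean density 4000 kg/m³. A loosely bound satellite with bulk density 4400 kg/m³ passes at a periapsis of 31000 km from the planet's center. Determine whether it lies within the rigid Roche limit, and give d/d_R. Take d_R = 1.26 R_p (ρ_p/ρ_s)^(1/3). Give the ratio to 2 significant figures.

d_R = 1.26 × (7100 km) × (4000/4400)^(1/3) = 8666 km
d/d_R = (31000) / (8666) = 3.6
Since d/d_R > 1, the body is outside the Roche limit.

outside; d/d_R ≈ 3.6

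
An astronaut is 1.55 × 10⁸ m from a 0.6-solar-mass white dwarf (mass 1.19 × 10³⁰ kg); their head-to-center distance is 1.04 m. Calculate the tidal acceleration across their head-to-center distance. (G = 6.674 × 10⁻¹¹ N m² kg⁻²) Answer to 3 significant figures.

Differencing GM/(d−r)² and GM/d² to first order in r/d gives 2GMr/d³.
Δg = 2GMr/d³
   = 2 × (6.674 × 10⁻¹¹) × (1.19 × 10³⁰) × (1.04) / (1.55 × 10⁸)³
   = 4.44 × 10⁻⁵ m/s²

4.44 × 10⁻⁵ m/s²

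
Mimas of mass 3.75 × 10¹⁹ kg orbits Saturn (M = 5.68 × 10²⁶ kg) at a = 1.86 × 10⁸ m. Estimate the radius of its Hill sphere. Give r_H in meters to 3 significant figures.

r_H ≈ a (m/3M)^(1/3)
    = (1.86 × 10⁸) × (3.75 × 10¹⁹ / (3 × 5.68 × 10²⁶))^(1/3)
    = 5.21 × 10⁵ m

5.21 × 10⁵ m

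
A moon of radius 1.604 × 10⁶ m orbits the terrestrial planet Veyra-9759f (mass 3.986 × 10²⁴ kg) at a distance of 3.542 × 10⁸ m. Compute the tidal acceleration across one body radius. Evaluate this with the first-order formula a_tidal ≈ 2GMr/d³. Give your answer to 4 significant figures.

1.920 × 10⁻⁵ m/s²

Δa = 2GMr/d³
   = 2 × (6.674 × 10⁻¹¹) × (3.986 × 10²⁴) × (1.604 × 10⁶) / (3.542 × 10⁸)³
   = 1.920 × 10⁻⁵ m/s²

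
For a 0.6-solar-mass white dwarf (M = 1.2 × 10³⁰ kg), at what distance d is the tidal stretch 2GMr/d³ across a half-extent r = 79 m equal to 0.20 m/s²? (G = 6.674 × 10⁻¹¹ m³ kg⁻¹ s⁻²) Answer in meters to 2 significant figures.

2GMr/d³ = a_tidal  ⇒  d = (2GMr / a_tidal)^(1/3)
d = (2 × 6.674×10⁻¹¹ × (1.2 × 10³⁰) × (79) / (0.20))^(1/3)
  = 4.0 × 10⁷ m

4.0 × 10⁷ m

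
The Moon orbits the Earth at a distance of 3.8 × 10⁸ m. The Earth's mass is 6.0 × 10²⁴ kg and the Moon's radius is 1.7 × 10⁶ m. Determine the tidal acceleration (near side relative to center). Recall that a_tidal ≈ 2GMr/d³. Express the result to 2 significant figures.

2.5 × 10⁻⁵ m/s²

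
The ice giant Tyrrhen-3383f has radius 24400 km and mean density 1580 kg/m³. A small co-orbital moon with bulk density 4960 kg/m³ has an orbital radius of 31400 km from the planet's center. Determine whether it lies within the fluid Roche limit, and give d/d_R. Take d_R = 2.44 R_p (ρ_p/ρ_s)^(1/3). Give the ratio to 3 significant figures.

d_R = 2.44 × (24400 km) × (1580/4960)^(1/3) = 40660 km
d/d_R = (31400) / (40660) = 0.772
Since d/d_R < 1, the body is inside the Roche limit.

inside; d/d_R ≈ 0.772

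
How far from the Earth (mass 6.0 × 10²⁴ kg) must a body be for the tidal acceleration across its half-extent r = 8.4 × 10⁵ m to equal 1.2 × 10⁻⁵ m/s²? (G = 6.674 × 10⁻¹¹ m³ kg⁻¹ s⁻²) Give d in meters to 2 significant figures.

3.8 × 10⁸ m

2GMr/d³ = a_tidal  ⇒  d = (2GMr / a_tidal)^(1/3)
d = (2 × 6.674×10⁻¹¹ × (6.0 × 10²⁴) × (8.4 × 10⁵) / (1.2 × 10⁻⁵))^(1/3)
  = 3.8 × 10⁸ m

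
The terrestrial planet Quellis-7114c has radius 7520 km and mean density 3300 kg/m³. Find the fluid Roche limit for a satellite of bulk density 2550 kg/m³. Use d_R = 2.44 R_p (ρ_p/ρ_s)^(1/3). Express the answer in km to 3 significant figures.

20000 km

d_R = 2.44 × 7520 km × (3300/2550)^(1/3)
    = 20000 km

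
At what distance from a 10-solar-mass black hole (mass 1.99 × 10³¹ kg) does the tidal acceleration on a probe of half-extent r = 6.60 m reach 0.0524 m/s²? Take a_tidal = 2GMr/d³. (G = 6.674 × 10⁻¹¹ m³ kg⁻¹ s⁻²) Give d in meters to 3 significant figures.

2GMr/d³ = a_tidal  ⇒  d = (2GMr / a_tidal)^(1/3)
d = (2 × 6.674×10⁻¹¹ × (1.99 × 10³¹) × (6.60) / (0.0524))^(1/3)
  = 6.94 × 10⁷ m

6.94 × 10⁷ m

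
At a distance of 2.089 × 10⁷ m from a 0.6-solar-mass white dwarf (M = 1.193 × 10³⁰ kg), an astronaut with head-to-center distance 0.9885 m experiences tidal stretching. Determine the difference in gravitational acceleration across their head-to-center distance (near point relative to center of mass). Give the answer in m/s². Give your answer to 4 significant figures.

Δa = 2GMr/d³
   = 2 × (6.674 × 10⁻¹¹) × (1.193 × 10³⁰) × (0.9885) / (2.089 × 10⁷)³
   = 1.727 × 10⁻² m/s²

1.727 × 10⁻² m/s²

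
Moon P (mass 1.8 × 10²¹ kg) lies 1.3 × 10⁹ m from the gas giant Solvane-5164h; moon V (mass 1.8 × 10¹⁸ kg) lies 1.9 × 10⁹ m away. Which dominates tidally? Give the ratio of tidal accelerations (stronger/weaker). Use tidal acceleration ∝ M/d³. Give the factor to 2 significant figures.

Tidal acceleration ∝ M/d³, so compare M/d³ for each.
Moon P: (1.8 × 10²¹) / (1.3 × 10⁹)³ = 8.193 × 10⁻⁷
Moon V: (1.8 × 10¹⁸) / (1.9 × 10⁹)³ = 2.624 × 10⁻¹⁰
Ratio (larger/smaller) = 3100

Moon P, by a factor of ≈ 3100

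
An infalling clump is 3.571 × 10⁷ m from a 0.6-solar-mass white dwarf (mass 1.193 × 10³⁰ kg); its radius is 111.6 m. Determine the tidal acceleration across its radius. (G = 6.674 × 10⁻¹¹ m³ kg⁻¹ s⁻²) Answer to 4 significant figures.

a_tidal = 2GMr/d³
        = 2 × (6.674 × 10⁻¹¹) × (1.193 × 10³⁰) × (111.6) / (3.571 × 10⁷)³
        = 3.903 × 10⁻¹ m/s²

3.903 × 10⁻¹ m/s²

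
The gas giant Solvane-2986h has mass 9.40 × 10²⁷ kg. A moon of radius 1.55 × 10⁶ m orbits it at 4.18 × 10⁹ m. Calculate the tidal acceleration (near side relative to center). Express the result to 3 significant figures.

Since r ≪ d, expand the inverse-square field across one radius to get the leading 2GMr/d³ term.
a_tidal = 2GMr/d³
        = 2 × (6.674 × 10⁻¹¹) × (9.40 × 10²⁷) × (1.55 × 10⁶) / (4.18 × 10⁹)³
        = 2.66 × 10⁻⁵ m/s²

2.66 × 10⁻⁵ m/s²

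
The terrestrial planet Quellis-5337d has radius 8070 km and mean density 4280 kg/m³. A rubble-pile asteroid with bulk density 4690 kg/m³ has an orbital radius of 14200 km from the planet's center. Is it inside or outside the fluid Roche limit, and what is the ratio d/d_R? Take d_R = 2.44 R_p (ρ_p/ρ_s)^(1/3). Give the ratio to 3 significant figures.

inside; d/d_R ≈ 0.743

d_R = 2.44 × (8070 km) × (4280/4690)^(1/3) = 19100 km
d/d_R = (14200) / (19100) = 0.743
Since d/d_R < 1, the body is inside the Roche limit.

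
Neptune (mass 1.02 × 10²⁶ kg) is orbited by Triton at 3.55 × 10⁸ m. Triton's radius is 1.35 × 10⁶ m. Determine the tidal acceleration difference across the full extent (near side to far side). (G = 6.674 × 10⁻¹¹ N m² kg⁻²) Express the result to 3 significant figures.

8.22 × 10⁻⁴ m/s²

a_tidal = 4GMr/d³
        = 4 × (6.674 × 10⁻¹¹) × (1.02 × 10²⁶) × (1.35 × 10⁶) / (3.55 × 10⁸)³
        = 8.22 × 10⁻⁴ m/s²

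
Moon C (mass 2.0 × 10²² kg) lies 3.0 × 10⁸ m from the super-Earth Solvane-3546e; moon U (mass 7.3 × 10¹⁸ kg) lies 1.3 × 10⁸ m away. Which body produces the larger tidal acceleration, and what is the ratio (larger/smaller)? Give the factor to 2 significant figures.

Moon C, by a factor of ≈ 220

Tidal acceleration ∝ M/d³, so compare M/d³ for each.
Moon C: (2.0 × 10²²) / (3.0 × 10⁸)³ = 7.407 × 10⁻⁴
Moon U: (7.3 × 10¹⁸) / (1.3 × 10⁸)³ = 3.323 × 10⁻⁶
Ratio (larger/smaller) = 220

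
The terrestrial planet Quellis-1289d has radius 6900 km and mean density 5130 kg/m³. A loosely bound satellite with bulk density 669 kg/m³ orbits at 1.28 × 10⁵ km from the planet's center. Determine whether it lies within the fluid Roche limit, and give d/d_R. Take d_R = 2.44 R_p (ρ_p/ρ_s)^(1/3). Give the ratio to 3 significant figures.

outside; d/d_R ≈ 3.86

d_R = 2.44 × (6900 km) × (5130/669)^(1/3) = 33200 km
d/d_R = (1.28 × 10⁵) / (33200) = 3.86
Since d/d_R > 1, the body is outside the Roche limit.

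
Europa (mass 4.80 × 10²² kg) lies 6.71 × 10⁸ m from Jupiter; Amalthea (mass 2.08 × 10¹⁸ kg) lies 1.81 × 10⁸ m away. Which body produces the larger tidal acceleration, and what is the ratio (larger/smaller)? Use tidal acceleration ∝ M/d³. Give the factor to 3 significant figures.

Europa, by a factor of ≈ 453

Tidal stretch scales as M/d³; compute that for each body.
Europa: (4.80 × 10²²) / (6.71 × 10⁸)³ = 1.589 × 10⁻⁴
Amalthea: (2.08 × 10¹⁸) / (1.81 × 10⁸)³ = 3.508 × 10⁻⁷
Ratio (larger/smaller) = 453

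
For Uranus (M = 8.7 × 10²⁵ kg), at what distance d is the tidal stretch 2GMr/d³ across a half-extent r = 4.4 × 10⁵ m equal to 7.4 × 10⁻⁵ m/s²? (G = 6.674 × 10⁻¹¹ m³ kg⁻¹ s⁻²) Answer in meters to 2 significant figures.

2GMr/d³ = a_tidal  ⇒  d = (2GMr / a_tidal)^(1/3)
d = (2 × 6.674×10⁻¹¹ × (8.7 × 10²⁵) × (4.4 × 10⁵) / (7.4 × 10⁻⁵))^(1/3)
  = 4.1 × 10⁸ m

4.1 × 10⁸ m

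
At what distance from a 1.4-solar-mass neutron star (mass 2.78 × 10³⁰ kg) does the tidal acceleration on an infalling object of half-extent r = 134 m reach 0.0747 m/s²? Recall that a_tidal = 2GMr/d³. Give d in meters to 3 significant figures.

8.73 × 10⁷ m

2GMr/d³ = a_tidal  ⇒  d = (2GMr / a_tidal)^(1/3)
d = (2 × 6.674×10⁻¹¹ × (2.78 × 10³⁰) × (134) / (0.0747))^(1/3)
  = 8.73 × 10⁷ m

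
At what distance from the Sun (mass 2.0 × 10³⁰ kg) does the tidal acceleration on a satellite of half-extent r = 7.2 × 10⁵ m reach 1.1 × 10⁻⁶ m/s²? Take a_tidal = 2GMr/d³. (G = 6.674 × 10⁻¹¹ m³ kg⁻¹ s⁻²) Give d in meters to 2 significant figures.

5.6 × 10¹⁰ m

2GMr/d³ = a_tidal  ⇒  d = (2GMr / a_tidal)^(1/3)
d = (2 × 6.674×10⁻¹¹ × (2.0 × 10³⁰) × (7.2 × 10⁵) / (1.1 × 10⁻⁶))^(1/3)
  = 5.6 × 10¹⁰ m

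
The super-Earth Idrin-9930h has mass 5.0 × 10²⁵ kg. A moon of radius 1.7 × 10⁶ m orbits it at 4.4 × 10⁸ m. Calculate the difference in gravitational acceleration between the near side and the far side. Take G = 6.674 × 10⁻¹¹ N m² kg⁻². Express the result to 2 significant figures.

Δg = 4GMr/d³
   = 4 × (6.674 × 10⁻¹¹) × (5.0 × 10²⁵) × (1.7 × 10⁶) / (4.4 × 10⁸)³
   = 2.7 × 10⁻⁴ m/s²

2.7 × 10⁻⁴ m/s²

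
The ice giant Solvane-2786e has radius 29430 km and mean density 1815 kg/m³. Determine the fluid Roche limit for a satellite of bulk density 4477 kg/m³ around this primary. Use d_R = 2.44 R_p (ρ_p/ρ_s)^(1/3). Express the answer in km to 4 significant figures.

53150 km

d_R = 2.44 × 29430 km × (1815/4477)^(1/3)
    = 53150 km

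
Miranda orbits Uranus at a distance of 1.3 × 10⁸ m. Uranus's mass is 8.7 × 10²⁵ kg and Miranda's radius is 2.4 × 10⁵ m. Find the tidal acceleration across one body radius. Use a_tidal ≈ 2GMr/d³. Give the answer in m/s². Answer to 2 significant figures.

1.3 × 10⁻³ m/s²

Δg = 2GMr/d³
   = 2 × (6.674 × 10⁻¹¹) × (8.7 × 10²⁵) × (2.4 × 10⁵) / (1.3 × 10⁸)³
   = 1.3 × 10⁻³ m/s²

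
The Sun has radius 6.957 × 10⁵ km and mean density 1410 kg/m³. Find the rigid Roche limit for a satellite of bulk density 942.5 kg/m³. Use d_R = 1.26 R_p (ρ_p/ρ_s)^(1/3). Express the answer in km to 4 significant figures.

1.003 × 10⁶ km

d_R = 1.26 × 6.957 × 10⁵ km × (1410/942.5)^(1/3)
    = 1.003 × 10⁶ km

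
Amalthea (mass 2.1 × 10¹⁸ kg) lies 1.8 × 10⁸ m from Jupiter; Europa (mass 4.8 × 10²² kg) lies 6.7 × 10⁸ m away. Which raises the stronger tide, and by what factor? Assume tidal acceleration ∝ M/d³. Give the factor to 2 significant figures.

Tidal stretch scales as M/d³; compute that for each body.
Amalthea: (2.1 × 10¹⁸) / (1.8 × 10⁸)³ = 3.601 × 10⁻⁷
Europa: (4.8 × 10²²) / (6.7 × 10⁸)³ = 1.596 × 10⁻⁴
Ratio (larger/smaller) = 440

Europa, by a factor of ≈ 440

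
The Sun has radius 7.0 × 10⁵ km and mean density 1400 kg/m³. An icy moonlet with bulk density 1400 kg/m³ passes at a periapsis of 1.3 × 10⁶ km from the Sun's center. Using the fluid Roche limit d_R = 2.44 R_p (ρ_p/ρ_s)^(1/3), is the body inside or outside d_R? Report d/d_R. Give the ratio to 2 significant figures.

d_R = 2.44 × (7.0 × 10⁵ km) × (1400/1400)^(1/3) = 1.708 × 10⁶ km
d/d_R = (1.3 × 10⁶) / (1.708 × 10⁶) = 0.76
Since d/d_R < 1, the body is inside the Roche limit.

inside; d/d_R ≈ 0.76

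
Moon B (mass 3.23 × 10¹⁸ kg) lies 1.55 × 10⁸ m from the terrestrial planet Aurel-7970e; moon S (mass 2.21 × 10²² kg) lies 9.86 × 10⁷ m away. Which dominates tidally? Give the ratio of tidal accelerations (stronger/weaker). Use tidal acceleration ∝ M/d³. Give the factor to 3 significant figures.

Moon S, by a factor of ≈ 26600

Tidal acceleration ∝ M/d³, so compare M/d³ for each.
Moon B: (3.23 × 10¹⁸) / (1.55 × 10⁸)³ = 8.674 × 10⁻⁷
Moon S: (2.21 × 10²²) / (9.86 × 10⁷)³ = 2.305 × 10⁻²
Ratio (larger/smaller) = 26600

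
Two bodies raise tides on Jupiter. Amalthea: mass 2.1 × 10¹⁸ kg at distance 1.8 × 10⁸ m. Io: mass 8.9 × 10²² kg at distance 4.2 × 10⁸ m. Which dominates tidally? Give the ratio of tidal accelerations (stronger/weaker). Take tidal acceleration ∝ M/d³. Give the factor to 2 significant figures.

Tidal acceleration ∝ M/d³, so compare M/d³ for each.
Amalthea: (2.1 × 10¹⁸) / (1.8 × 10⁸)³ = 3.601 × 10⁻⁷
Io: (8.9 × 10²²) / (4.2 × 10⁸)³ = 1.201 × 10⁻³
Ratio (larger/smaller) = 3300

Io, by a factor of ≈ 3300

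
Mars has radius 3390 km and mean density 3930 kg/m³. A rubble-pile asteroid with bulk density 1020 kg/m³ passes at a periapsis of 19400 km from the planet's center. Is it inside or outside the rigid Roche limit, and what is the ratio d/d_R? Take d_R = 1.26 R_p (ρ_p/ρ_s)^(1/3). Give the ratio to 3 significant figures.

outside; d/d_R ≈ 2.90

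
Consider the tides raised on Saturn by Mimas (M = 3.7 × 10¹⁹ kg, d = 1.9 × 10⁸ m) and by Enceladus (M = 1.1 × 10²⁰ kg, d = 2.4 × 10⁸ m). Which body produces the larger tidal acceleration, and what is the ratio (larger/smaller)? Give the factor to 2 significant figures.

Enceladus, by a factor of ≈ 1.5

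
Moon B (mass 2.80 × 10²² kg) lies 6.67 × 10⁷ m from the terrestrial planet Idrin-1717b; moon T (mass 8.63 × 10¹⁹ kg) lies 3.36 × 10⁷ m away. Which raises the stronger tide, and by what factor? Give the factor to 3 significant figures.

Moon B, by a factor of ≈ 41.5

Tidal acceleration ∝ M/d³, so compare M/d³ for each.
Moon B: (2.80 × 10²²) / (6.67 × 10⁷)³ = 9.436 × 10⁻²
Moon T: (8.63 × 10¹⁹) / (3.36 × 10⁷)³ = 2.275 × 10⁻³
Ratio (larger/smaller) = 41.5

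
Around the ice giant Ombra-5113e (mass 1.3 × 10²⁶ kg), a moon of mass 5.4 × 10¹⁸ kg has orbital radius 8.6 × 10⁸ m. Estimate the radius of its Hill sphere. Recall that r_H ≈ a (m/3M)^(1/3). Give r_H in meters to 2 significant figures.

r_H ≈ a (m/3M)^(1/3)
    = (8.6 × 10⁸) × (5.4 × 10¹⁸ / (3 × 1.3 × 10²⁶))^(1/3)
    = 2.1 × 10⁶ m

2.1 × 10⁶ m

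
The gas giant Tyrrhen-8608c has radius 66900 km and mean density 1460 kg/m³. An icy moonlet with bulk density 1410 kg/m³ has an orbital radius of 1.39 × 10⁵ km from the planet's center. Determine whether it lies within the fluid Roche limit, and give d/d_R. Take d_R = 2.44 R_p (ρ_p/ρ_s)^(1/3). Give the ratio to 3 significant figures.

d_R = 2.44 × (66900 km) × (1460/1410)^(1/3) = 1.651 × 10⁵ km
d/d_R = (1.39 × 10⁵) / (1.651 × 10⁵) = 0.842
Since d/d_R < 1, the body is inside the Roche limit.

inside; d/d_R ≈ 0.842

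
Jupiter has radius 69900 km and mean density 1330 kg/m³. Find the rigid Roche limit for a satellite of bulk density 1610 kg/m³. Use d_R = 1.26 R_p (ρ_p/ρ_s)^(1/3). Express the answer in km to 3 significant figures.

d_R = 1.26 × 69900 km × (1330/1610)^(1/3)
    = 82600 km

82600 km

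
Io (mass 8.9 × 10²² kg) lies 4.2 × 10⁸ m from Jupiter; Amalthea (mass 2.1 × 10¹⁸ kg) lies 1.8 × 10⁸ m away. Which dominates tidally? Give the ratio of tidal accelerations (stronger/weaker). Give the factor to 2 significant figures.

Io, by a factor of ≈ 3300

Tidal stretch scales as M/d³; compute that for each body.
Io: (8.9 × 10²²) / (4.2 × 10⁸)³ = 1.201 × 10⁻³
Amalthea: (2.1 × 10¹⁸) / (1.8 × 10⁸)³ = 3.601 × 10⁻⁷
Ratio (larger/smaller) = 3300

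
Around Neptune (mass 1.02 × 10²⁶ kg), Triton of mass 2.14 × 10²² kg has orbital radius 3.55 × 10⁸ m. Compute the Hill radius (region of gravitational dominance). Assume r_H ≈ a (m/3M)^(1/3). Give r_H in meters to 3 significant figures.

1.46 × 10⁷ m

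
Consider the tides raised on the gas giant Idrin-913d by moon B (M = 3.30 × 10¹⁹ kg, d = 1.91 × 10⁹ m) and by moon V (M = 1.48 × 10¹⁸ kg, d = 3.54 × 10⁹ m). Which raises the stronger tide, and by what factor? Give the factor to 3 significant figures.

Tidal acceleration ∝ M/d³, so compare M/d³ for each.
Moon B: (3.30 × 10¹⁹) / (1.91 × 10⁹)³ = 4.736 × 10⁻⁹
Moon V: (1.48 × 10¹⁸) / (3.54 × 10⁹)³ = 3.336 × 10⁻¹¹
Ratio (larger/smaller) = 142

Moon B, by a factor of ≈ 142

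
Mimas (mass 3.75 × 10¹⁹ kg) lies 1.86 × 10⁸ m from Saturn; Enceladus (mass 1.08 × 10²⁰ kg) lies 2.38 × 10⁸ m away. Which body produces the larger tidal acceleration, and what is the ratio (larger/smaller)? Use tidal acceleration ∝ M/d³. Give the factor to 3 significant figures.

Tidal stretch scales as M/d³; compute that for each body.
Mimas: (3.75 × 10¹⁹) / (1.86 × 10⁸)³ = 5.828 × 10⁻⁶
Enceladus: (1.08 × 10²⁰) / (2.38 × 10⁸)³ = 8.011 × 10⁻⁶
Ratio (larger/smaller) = 1.37

Enceladus, by a factor of ≈ 1.37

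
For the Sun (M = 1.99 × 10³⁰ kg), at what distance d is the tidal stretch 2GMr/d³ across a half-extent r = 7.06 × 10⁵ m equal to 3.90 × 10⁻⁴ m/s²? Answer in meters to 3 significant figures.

2GMr/d³ = a_tidal  ⇒  d = (2GMr / a_tidal)^(1/3)
d = (2 × 6.674×10⁻¹¹ × (1.99 × 10³⁰) × (7.06 × 10⁵) / (3.90 × 10⁻⁴))^(1/3)
  = 7.83 × 10⁹ m

7.83 × 10⁹ m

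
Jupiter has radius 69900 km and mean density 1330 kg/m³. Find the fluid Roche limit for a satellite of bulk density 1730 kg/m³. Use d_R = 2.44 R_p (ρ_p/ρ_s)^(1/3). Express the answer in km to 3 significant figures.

d_R = 2.44 × 69900 km × (1330/1730)^(1/3)
    = 1.56 × 10⁵ km

1.56 × 10⁵ km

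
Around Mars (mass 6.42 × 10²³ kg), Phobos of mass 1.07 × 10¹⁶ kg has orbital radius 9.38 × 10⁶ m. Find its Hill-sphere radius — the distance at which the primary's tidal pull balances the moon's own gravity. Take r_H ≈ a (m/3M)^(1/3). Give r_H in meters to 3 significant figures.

1.66 × 10⁴ m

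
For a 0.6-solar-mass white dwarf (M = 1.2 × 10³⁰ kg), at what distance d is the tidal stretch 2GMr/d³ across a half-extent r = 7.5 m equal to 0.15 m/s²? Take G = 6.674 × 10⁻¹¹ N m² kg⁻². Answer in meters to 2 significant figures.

2GMr/d³ = a_tidal  ⇒  d = (2GMr / a_tidal)^(1/3)
d = (2 × 6.674×10⁻¹¹ × (1.2 × 10³⁰) × (7.5) / (0.15))^(1/3)
  = 2.0 × 10⁷ m

2.0 × 10⁷ m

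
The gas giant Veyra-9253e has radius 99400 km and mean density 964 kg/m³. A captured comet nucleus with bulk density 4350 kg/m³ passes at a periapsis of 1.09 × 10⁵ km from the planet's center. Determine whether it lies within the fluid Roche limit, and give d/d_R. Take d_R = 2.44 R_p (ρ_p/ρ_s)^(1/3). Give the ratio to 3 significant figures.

inside; d/d_R ≈ 0.743

d_R = 2.44 × (99400 km) × (964/4350)^(1/3) = 1.468 × 10⁵ km
d/d_R = (1.09 × 10⁵) / (1.468 × 10⁵) = 0.743
Since d/d_R < 1, the body is inside the Roche limit.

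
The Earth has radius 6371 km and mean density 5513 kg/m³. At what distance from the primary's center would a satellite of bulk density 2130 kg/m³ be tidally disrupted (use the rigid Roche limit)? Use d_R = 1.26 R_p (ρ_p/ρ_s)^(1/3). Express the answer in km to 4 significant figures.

11020 km

d_R = 1.26 × 6371 km × (5513/2130)^(1/3)
    = 11020 km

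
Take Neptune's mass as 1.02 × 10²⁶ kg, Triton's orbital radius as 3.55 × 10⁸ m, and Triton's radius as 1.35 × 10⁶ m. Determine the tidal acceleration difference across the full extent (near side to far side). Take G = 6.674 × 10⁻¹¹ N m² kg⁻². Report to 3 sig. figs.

8.22 × 10⁻⁴ m/s²

The field gradient is 2GM/d³; across the full diameter 2r the difference is 4GMr/d³.
a_tidal = 4GMr/d³
        = 4 × (6.674 × 10⁻¹¹) × (1.02 × 10²⁶) × (1.35 × 10⁶) / (3.55 × 10⁸)³
        = 8.22 × 10⁻⁴ m/s²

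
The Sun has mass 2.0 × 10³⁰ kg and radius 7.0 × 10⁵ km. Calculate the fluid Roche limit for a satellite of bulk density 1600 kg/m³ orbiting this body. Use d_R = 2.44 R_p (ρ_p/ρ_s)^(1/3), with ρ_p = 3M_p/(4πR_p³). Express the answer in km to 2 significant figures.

1.6 × 10⁶ km

ρ_p = 3M_p/(4πR_p³) = 3 × (2.0 × 10³⁰) / (4π × (7.0 × 10⁸ m)³) = 1400 kg/m³
d_R = 2.44 × 7.0 × 10⁵ km × (1400/1600)^(1/3)
    = 1.6 × 10⁶ km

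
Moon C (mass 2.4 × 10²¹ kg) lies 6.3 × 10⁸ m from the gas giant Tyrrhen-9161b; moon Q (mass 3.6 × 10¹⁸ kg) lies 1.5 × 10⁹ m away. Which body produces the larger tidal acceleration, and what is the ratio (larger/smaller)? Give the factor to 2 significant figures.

Moon C, by a factor of ≈ 9000

Tidal stretch scales as M/d³; compute that for each body.
Moon C: (2.4 × 10²¹) / (6.3 × 10⁸)³ = 9.598 × 10⁻⁶
Moon Q: (3.6 × 10¹⁸) / (1.5 × 10⁹)³ = 1.067 × 10⁻⁹
Ratio (larger/smaller) = 9000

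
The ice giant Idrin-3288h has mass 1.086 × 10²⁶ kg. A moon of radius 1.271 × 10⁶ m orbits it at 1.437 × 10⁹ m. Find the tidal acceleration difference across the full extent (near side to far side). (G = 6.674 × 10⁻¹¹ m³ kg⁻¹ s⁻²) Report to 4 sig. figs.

Differencing GM/(d−r)² and GM/(d+r)² to first order in r/d gives 4GMr/d³.
a_tidal = 4GMr/d³
        = 4 × (6.674 × 10⁻¹¹) × (1.086 × 10²⁶) × (1.271 × 10⁶) / (1.437 × 10⁹)³
        = 1.242 × 10⁻⁵ m/s²

1.242 × 10⁻⁵ m/s²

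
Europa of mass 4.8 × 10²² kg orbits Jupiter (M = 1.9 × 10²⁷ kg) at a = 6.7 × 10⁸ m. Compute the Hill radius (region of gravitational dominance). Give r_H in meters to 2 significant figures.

r_H ≈ a (m/3M)^(1/3)
    = (6.7 × 10⁸) × (4.8 × 10²² / (3 × 1.9 × 10²⁷))^(1/3)
    = 1.4 × 10⁷ m

1.4 × 10⁷ m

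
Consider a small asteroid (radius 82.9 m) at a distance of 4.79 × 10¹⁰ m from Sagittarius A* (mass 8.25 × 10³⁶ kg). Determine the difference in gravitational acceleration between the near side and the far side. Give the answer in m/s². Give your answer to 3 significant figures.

Δg = 4GMr/d³
   = 4 × (6.674 × 10⁻¹¹) × (8.25 × 10³⁶) × (82.9) / (4.79 × 10¹⁰)³
   = 1.66 × 10⁻³ m/s²

1.66 × 10⁻³ m/s²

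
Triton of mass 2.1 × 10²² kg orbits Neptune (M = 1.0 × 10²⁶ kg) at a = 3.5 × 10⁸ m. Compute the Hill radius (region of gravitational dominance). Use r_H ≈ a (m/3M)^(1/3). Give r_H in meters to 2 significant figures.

1.4 × 10⁷ m

r_H ≈ a (m/3M)^(1/3)
    = (3.5 × 10⁸) × (2.1 × 10²² / (3 × 1.0 × 10²⁶))^(1/3)
    = 1.4 × 10⁷ m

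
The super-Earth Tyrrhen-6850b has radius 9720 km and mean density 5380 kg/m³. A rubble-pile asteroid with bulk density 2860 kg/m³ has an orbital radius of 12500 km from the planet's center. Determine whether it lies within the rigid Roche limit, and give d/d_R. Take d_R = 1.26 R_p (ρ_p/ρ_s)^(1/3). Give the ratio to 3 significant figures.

inside; d/d_R ≈ 0.827

d_R = 1.26 × (9720 km) × (5380/2860)^(1/3) = 15120 km
d/d_R = (12500) / (15120) = 0.827
Since d/d_R < 1, the body is inside the Roche limit.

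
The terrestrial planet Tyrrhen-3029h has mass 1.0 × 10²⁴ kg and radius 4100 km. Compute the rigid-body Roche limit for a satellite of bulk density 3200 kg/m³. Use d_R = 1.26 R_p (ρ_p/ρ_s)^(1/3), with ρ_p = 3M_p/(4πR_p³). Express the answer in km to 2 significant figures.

5300 km

ρ_p = 3M_p/(4πR_p³) = 3 × (1.0 × 10²⁴) / (4π × (4.1 × 10⁶ m)³) = 3500 kg/m³
d_R = 1.26 × 4100 km × (3500/3200)^(1/3)
    = 5300 km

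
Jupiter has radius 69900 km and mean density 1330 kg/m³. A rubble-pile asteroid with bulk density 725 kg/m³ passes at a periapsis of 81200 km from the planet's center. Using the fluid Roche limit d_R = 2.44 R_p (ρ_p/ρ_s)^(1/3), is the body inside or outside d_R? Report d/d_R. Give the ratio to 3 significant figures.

inside; d/d_R ≈ 0.389

d_R = 2.44 × (69900 km) × (1330/725)^(1/3) = 2.088 × 10⁵ km
d/d_R = (81200) / (2.088 × 10⁵) = 0.389
Since d/d_R < 1, the body is inside the Roche limit.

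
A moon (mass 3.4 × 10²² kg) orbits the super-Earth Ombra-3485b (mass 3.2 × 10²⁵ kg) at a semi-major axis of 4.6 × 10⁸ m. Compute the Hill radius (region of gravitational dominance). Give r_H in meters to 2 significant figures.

3.3 × 10⁷ m

r_H ≈ a (m/3M)^(1/3)
    = (4.6 × 10⁸) × (3.4 × 10²² / (3 × 3.2 × 10²⁵))^(1/3)
    = 3.3 × 10⁷ m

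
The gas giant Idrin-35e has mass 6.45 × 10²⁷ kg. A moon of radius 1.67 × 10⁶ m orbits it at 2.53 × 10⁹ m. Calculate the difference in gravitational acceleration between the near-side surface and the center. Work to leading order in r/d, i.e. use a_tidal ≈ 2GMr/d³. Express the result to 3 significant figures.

Differencing GM/(d−r)² and GM/d² to first order in r/d gives 2GMr/d³.
Δa = 2GMr/d³
   = 2 × (6.674 × 10⁻¹¹) × (6.45 × 10²⁷) × (1.67 × 10⁶) / (2.53 × 10⁹)³
   = 8.88 × 10⁻⁵ m/s²

8.88 × 10⁻⁵ m/s²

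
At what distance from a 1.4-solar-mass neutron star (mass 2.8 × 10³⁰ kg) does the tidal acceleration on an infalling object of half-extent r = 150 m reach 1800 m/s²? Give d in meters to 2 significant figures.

3.1 × 10⁶ m

2GMr/d³ = a_tidal  ⇒  d = (2GMr / a_tidal)^(1/3)
d = (2 × 6.674×10⁻¹¹ × (2.8 × 10³⁰) × (150) / (1800))^(1/3)
  = 3.1 × 10⁶ m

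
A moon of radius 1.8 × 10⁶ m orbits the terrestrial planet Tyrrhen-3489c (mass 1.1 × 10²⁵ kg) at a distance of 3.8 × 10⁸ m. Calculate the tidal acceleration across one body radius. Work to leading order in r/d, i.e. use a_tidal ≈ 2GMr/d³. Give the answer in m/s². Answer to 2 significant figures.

Δa = 2GMr/d³
   = 2 × (6.674 × 10⁻¹¹) × (1.1 × 10²⁵) × (1.8 × 10⁶) / (3.8 × 10⁸)³
   = 4.8 × 10⁻⁵ m/s²

4.8 × 10⁻⁵ m/s²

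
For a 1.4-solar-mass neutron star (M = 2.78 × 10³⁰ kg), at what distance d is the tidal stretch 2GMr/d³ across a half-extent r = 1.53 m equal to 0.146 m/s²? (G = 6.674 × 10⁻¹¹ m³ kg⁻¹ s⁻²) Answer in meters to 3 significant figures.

1.57 × 10⁷ m

2GMr/d³ = a_tidal  ⇒  d = (2GMr / a_tidal)^(1/3)
d = (2 × 6.674×10⁻¹¹ × (2.78 × 10³⁰) × (1.53) / (0.146))^(1/3)
  = 1.57 × 10⁷ m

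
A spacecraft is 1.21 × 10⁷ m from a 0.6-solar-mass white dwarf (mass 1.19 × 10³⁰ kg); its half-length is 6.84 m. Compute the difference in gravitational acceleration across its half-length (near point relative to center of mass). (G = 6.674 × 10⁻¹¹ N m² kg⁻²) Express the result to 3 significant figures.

6.13 × 10⁻¹ m/s²

The tidal stretch is the gradient of GM/d² times the body's extent r, hence the 1/d³ dependence.
a_tidal = 2GMr/d³
        = 2 × (6.674 × 10⁻¹¹) × (1.19 × 10³⁰) × (6.84) / (1.21 × 10⁷)³
        = 6.13 × 10⁻¹ m/s²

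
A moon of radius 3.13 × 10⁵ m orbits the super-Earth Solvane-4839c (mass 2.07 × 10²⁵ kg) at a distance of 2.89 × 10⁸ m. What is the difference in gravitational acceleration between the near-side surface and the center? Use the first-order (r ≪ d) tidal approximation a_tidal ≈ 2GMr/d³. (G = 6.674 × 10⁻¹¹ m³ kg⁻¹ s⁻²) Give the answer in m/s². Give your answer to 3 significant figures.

Δa = 2GMr/d³
   = 2 × (6.674 × 10⁻¹¹) × (2.07 × 10²⁵) × (3.13 × 10⁵) / (2.89 × 10⁸)³
   = 3.58 × 10⁻⁵ m/s²

3.58 × 10⁻⁵ m/s²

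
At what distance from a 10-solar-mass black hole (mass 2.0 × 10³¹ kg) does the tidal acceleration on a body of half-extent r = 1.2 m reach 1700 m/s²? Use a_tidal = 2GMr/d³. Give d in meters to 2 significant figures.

1.2 × 10⁶ m

2GMr/d³ = a_tidal  ⇒  d = (2GMr / a_tidal)^(1/3)
d = (2 × 6.674×10⁻¹¹ × (2.0 × 10³¹) × (1.2) / (1700))^(1/3)
  = 1.2 × 10⁶ m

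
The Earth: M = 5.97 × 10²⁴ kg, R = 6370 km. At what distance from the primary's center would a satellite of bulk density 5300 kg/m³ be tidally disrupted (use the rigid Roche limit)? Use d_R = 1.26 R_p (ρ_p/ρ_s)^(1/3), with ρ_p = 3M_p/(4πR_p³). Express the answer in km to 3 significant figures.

ρ_p = 3M_p/(4πR_p³) = 3 × (5.97 × 10²⁴) / (4π × (6.37 × 10⁶ m)³) = 5510 kg/m³
d_R = 1.26 × 6370 km × (5510/5300)^(1/3)
    = 8130 km

8130 km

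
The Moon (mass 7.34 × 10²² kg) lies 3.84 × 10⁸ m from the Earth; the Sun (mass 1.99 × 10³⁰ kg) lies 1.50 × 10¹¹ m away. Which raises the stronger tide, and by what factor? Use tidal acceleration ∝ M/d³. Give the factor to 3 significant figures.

The Moon, by a factor of ≈ 2.20

The tide-raising term goes as M/d³ (the gradient of a 1/d² field).
The Moon: (7.34 × 10²²) / (3.84 × 10⁸)³ = 1.296 × 10⁻³
The Sun: (1.99 × 10³⁰) / (1.50 × 10¹¹)³ = 5.896 × 10⁻⁴
Ratio (larger/smaller) = 2.20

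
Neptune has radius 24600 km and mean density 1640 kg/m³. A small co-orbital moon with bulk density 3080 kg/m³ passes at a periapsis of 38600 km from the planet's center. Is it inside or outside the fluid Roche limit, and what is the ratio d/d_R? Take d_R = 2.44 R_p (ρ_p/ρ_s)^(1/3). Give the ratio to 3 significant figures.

d_R = 2.44 × (24600 km) × (1640/3080)^(1/3) = 48650 km
d/d_R = (38600) / (48650) = 0.793
Since d/d_R < 1, the body is inside the Roche limit.

inside; d/d_R ≈ 0.793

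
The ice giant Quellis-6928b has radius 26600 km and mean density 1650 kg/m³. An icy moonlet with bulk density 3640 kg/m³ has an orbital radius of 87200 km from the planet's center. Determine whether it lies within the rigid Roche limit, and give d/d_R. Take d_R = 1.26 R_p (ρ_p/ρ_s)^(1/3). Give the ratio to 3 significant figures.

outside; d/d_R ≈ 3.39

d_R = 1.26 × (26600 km) × (1650/3640)^(1/3) = 25750 km
d/d_R = (87200) / (25750) = 3.39
Since d/d_R > 1, the body is outside the Roche limit.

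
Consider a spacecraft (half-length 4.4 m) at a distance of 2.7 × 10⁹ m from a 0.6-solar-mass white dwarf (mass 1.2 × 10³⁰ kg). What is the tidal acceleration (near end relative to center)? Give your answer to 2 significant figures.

3.6 × 10⁻⁸ m/s²

Δg = 2GMr/d³
   = 2 × (6.674 × 10⁻¹¹) × (1.2 × 10³⁰) × (4.4) / (2.7 × 10⁹)³
   = 3.6 × 10⁻⁸ m/s²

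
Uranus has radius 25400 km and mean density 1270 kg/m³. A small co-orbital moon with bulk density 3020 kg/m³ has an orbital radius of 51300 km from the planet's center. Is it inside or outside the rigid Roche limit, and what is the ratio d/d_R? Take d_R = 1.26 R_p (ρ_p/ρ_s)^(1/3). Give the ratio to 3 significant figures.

d_R = 1.26 × (25400 km) × (1270/3020)^(1/3) = 23980 km
d/d_R = (51300) / (23980) = 2.14
Since d/d_R > 1, the body is outside the Roche limit.

outside; d/d_R ≈ 2.14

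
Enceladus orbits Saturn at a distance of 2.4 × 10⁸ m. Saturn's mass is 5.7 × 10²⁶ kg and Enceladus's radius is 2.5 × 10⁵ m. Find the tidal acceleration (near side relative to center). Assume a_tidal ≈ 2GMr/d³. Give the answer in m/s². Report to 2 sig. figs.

1.4 × 10⁻³ m/s²

a_tidal = 2GMr/d³
        = 2 × (6.674 × 10⁻¹¹) × (5.7 × 10²⁶) × (2.5 × 10⁵) / (2.4 × 10⁸)³
        = 1.4 × 10⁻³ m/s²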